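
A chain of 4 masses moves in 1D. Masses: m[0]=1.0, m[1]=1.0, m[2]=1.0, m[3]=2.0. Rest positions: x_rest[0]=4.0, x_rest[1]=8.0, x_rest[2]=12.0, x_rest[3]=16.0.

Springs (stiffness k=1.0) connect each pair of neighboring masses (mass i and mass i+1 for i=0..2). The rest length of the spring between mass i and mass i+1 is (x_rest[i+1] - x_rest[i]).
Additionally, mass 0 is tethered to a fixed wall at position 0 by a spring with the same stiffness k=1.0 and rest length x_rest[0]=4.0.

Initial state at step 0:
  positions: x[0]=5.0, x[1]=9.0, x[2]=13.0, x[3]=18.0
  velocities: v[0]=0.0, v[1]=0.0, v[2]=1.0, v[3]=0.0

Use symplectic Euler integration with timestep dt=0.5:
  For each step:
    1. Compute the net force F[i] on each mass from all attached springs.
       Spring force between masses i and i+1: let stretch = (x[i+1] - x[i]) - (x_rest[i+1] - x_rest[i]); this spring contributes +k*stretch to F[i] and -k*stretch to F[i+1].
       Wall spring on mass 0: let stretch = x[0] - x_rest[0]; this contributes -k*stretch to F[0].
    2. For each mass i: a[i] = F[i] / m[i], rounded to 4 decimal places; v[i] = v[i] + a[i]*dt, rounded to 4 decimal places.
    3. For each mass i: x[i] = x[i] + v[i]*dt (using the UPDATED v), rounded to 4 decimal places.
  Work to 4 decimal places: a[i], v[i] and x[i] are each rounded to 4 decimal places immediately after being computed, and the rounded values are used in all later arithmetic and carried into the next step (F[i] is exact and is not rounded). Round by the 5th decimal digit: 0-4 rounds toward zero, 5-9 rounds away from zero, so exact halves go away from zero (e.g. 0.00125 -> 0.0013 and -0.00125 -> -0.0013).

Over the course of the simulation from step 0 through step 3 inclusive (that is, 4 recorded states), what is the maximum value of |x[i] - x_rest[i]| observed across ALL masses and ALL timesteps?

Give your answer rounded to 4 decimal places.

Answer: 2.4805

Derivation:
Step 0: x=[5.0000 9.0000 13.0000 18.0000] v=[0.0000 0.0000 1.0000 0.0000]
Step 1: x=[4.7500 9.0000 13.7500 17.8750] v=[-0.5000 0.0000 1.5000 -0.2500]
Step 2: x=[4.3750 9.1250 14.3438 17.7344] v=[-0.7500 0.2500 1.1875 -0.2813]
Step 3: x=[4.0938 9.3672 14.4805 17.6699] v=[-0.5625 0.4844 0.2734 -0.1290]
Max displacement = 2.4805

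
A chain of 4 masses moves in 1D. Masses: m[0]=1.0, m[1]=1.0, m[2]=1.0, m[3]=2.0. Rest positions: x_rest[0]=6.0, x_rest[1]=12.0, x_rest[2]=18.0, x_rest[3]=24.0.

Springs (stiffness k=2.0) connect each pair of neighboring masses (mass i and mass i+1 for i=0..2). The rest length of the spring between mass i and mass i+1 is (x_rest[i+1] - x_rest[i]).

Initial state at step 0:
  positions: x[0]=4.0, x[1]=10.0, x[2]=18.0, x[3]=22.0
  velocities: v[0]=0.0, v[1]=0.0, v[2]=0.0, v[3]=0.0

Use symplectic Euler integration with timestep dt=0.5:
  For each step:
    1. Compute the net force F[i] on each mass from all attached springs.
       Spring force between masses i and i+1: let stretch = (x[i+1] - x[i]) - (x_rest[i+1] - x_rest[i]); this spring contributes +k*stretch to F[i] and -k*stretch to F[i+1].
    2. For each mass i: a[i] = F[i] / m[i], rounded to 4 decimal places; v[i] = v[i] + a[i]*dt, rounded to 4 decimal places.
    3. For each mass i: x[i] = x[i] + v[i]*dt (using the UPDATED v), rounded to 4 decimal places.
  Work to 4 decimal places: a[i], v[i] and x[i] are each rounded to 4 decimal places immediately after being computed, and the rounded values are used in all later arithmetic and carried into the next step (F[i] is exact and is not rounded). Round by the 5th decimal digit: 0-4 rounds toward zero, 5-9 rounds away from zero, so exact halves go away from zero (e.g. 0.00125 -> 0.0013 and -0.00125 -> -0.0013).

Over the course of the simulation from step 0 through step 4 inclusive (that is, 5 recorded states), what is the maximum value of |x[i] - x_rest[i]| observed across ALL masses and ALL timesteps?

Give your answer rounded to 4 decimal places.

Answer: 3.2500

Derivation:
Step 0: x=[4.0000 10.0000 18.0000 22.0000] v=[0.0000 0.0000 0.0000 0.0000]
Step 1: x=[4.0000 11.0000 16.0000 22.5000] v=[0.0000 2.0000 -4.0000 1.0000]
Step 2: x=[4.5000 11.0000 14.7500 22.8750] v=[1.0000 0.0000 -2.5000 0.7500]
Step 3: x=[5.2500 9.6250 15.6875 22.7188] v=[1.5000 -2.7500 1.8750 -0.3125]
Step 4: x=[5.1875 9.0938 17.1094 22.3047] v=[-0.1250 -1.0625 2.8438 -0.8282]
Max displacement = 3.2500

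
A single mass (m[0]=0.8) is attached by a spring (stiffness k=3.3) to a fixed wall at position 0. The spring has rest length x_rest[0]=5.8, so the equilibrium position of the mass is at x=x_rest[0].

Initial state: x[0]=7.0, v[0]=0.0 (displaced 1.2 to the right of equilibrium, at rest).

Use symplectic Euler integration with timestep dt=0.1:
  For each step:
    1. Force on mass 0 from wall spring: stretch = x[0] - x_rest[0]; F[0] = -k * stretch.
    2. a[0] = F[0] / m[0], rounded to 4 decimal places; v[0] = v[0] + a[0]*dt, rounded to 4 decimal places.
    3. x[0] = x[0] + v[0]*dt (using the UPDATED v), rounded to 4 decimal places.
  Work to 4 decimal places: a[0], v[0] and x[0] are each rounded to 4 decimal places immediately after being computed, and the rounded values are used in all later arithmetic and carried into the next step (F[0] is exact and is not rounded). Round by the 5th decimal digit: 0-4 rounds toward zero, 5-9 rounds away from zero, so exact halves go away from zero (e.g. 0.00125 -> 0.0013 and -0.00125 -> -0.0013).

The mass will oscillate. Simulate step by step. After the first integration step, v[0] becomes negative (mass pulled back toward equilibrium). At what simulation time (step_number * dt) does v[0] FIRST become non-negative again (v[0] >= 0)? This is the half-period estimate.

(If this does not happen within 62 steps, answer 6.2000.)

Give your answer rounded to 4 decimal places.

Step 0: x=[7.0000] v=[0.0000]
Step 1: x=[6.9505] v=[-0.4950]
Step 2: x=[6.8535] v=[-0.9696]
Step 3: x=[6.7131] v=[-1.4042]
Step 4: x=[6.5350] v=[-1.7809]
Step 5: x=[6.3266] v=[-2.0841]
Step 6: x=[6.0965] v=[-2.3013]
Step 7: x=[5.8541] v=[-2.4236]
Step 8: x=[5.6095] v=[-2.4459]
Step 9: x=[5.3728] v=[-2.3673]
Step 10: x=[5.1537] v=[-2.1911]
Step 11: x=[4.9613] v=[-1.9245]
Step 12: x=[4.8035] v=[-1.5785]
Step 13: x=[4.6868] v=[-1.1674]
Step 14: x=[4.6160] v=[-0.7082]
Step 15: x=[4.5940] v=[-0.2198]
Step 16: x=[4.6218] v=[0.2777]
First v>=0 after going negative at step 16, time=1.6000

Answer: 1.6000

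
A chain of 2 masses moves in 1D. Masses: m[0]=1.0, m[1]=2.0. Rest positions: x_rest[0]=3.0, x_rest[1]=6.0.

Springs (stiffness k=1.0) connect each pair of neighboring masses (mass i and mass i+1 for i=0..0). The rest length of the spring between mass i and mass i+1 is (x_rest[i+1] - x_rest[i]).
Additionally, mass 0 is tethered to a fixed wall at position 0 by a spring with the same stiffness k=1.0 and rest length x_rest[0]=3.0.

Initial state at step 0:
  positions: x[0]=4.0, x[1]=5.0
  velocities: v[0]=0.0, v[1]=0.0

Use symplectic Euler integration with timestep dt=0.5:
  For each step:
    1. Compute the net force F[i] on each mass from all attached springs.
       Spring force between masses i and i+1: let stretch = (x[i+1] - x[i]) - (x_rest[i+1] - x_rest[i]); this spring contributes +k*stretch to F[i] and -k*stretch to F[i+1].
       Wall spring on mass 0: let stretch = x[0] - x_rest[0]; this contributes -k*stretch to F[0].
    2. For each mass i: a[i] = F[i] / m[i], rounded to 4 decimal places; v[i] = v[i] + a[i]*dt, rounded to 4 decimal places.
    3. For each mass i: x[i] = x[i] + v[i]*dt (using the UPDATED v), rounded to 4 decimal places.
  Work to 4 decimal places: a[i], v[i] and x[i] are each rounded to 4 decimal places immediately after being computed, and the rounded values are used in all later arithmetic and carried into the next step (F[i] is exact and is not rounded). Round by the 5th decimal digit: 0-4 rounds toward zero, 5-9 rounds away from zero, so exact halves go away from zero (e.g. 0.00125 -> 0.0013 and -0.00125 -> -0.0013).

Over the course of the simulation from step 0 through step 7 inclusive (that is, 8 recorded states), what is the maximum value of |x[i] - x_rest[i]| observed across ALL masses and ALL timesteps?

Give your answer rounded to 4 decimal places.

Answer: 1.5625

Derivation:
Step 0: x=[4.0000 5.0000] v=[0.0000 0.0000]
Step 1: x=[3.2500 5.2500] v=[-1.5000 0.5000]
Step 2: x=[2.1875 5.6250] v=[-2.1250 0.7500]
Step 3: x=[1.4375 5.9453] v=[-1.5000 0.6406]
Step 4: x=[1.4551 6.0772] v=[0.0352 0.2637]
Step 5: x=[2.2645 6.0063] v=[1.6187 -0.1419]
Step 6: x=[3.4432 5.8426] v=[2.3574 -0.3274]
Step 7: x=[4.3610 5.7540] v=[1.8355 -0.1773]
Max displacement = 1.5625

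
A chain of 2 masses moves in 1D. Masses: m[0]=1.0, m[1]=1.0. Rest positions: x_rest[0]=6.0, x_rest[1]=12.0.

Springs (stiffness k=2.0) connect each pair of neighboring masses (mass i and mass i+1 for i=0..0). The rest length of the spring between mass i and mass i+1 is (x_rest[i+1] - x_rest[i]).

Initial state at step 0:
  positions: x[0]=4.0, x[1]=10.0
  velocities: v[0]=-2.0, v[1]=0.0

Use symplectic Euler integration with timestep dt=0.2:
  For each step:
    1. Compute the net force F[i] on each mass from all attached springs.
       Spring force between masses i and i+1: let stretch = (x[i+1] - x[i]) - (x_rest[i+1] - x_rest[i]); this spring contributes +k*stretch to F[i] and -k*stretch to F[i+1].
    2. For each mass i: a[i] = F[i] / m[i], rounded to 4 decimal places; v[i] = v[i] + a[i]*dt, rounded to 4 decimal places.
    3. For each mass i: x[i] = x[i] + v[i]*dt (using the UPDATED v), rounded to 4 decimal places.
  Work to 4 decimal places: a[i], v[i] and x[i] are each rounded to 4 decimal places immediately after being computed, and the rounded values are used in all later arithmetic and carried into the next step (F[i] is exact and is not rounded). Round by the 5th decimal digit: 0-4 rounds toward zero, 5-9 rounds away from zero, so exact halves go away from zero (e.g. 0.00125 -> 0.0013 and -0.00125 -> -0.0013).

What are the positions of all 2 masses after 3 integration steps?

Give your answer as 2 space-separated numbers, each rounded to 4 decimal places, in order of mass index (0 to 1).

Answer: 2.9229 9.8771

Derivation:
Step 0: x=[4.0000 10.0000] v=[-2.0000 0.0000]
Step 1: x=[3.6000 10.0000] v=[-2.0000 0.0000]
Step 2: x=[3.2320 9.9680] v=[-1.8400 -0.1600]
Step 3: x=[2.9229 9.8771] v=[-1.5456 -0.4544]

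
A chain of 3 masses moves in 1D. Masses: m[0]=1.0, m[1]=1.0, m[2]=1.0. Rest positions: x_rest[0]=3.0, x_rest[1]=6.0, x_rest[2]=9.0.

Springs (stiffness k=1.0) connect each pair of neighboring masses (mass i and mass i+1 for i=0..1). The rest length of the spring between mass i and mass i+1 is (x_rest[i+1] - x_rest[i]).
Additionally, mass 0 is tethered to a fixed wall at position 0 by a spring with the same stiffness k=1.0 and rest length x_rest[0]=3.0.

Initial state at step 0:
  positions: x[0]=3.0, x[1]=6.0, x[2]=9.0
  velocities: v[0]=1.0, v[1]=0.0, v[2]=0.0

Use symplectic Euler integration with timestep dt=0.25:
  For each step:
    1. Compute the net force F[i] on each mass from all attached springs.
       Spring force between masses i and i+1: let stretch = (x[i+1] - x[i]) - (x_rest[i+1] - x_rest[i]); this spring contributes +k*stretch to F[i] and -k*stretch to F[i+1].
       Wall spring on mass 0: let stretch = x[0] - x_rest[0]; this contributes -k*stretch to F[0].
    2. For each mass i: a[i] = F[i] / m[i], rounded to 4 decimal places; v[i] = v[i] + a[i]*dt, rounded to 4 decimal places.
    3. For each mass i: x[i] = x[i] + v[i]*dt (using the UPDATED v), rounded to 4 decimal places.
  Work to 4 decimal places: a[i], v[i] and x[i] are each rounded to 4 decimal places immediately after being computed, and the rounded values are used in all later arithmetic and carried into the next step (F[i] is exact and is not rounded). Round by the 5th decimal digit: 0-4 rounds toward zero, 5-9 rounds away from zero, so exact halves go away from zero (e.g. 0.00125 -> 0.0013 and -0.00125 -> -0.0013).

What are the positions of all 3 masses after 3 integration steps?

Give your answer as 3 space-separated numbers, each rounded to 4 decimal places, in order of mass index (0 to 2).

Answer: 3.6299 6.0586 9.0010

Derivation:
Step 0: x=[3.0000 6.0000 9.0000] v=[1.0000 0.0000 0.0000]
Step 1: x=[3.2500 6.0000 9.0000] v=[1.0000 0.0000 0.0000]
Step 2: x=[3.4688 6.0156 9.0000] v=[0.8750 0.0625 0.0000]
Step 3: x=[3.6299 6.0586 9.0010] v=[0.6445 0.1719 0.0039]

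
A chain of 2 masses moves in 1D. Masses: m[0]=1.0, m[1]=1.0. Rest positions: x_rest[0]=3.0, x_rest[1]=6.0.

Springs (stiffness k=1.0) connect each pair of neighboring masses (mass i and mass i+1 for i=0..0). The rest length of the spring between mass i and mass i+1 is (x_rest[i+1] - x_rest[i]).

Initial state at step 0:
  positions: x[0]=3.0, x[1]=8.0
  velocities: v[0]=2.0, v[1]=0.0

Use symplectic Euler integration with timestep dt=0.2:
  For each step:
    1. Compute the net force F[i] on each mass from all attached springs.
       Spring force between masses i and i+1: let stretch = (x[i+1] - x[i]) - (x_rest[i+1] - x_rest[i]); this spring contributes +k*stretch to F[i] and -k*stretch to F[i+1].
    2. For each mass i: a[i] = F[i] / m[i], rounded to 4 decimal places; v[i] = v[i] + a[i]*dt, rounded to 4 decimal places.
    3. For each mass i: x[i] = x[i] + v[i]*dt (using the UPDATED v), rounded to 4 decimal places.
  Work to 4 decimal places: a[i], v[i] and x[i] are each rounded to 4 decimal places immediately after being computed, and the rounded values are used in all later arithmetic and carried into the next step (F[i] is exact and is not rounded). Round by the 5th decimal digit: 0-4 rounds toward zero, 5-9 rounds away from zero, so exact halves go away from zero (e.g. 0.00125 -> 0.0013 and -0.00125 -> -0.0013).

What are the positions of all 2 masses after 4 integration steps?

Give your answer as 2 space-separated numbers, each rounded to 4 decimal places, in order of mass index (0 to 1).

Answer: 5.1551 7.4449

Derivation:
Step 0: x=[3.0000 8.0000] v=[2.0000 0.0000]
Step 1: x=[3.4800 7.9200] v=[2.4000 -0.4000]
Step 2: x=[4.0176 7.7824] v=[2.6880 -0.6880]
Step 3: x=[4.5858 7.6142] v=[2.8410 -0.8410]
Step 4: x=[5.1551 7.4449] v=[2.8467 -0.8467]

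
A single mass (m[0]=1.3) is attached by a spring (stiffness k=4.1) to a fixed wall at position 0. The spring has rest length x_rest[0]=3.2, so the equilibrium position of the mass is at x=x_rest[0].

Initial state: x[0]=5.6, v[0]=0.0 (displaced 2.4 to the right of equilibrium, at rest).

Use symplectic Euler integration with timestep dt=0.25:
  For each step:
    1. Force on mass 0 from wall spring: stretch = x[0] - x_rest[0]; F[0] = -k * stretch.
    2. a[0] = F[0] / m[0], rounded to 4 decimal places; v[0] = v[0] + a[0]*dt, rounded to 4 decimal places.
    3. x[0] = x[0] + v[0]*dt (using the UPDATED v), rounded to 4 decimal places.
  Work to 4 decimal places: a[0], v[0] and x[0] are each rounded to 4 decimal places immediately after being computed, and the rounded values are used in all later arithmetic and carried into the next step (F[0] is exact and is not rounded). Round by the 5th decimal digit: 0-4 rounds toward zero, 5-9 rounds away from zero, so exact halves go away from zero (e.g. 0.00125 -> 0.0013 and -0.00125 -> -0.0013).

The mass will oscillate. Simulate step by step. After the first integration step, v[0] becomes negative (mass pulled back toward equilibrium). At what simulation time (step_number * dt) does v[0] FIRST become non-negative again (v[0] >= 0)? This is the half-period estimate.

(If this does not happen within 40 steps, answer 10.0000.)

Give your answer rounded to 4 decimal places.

Step 0: x=[5.6000] v=[0.0000]
Step 1: x=[5.1269] v=[-1.8923]
Step 2: x=[4.2740] v=[-3.4116]
Step 3: x=[3.2094] v=[-4.2584]
Step 4: x=[2.1430] v=[-4.2658]
Step 5: x=[1.2849] v=[-3.4324]
Step 6: x=[0.8043] v=[-1.9224]
Step 7: x=[0.7959] v=[-0.0335]
Step 8: x=[1.2614] v=[1.8621]
First v>=0 after going negative at step 8, time=2.0000

Answer: 2.0000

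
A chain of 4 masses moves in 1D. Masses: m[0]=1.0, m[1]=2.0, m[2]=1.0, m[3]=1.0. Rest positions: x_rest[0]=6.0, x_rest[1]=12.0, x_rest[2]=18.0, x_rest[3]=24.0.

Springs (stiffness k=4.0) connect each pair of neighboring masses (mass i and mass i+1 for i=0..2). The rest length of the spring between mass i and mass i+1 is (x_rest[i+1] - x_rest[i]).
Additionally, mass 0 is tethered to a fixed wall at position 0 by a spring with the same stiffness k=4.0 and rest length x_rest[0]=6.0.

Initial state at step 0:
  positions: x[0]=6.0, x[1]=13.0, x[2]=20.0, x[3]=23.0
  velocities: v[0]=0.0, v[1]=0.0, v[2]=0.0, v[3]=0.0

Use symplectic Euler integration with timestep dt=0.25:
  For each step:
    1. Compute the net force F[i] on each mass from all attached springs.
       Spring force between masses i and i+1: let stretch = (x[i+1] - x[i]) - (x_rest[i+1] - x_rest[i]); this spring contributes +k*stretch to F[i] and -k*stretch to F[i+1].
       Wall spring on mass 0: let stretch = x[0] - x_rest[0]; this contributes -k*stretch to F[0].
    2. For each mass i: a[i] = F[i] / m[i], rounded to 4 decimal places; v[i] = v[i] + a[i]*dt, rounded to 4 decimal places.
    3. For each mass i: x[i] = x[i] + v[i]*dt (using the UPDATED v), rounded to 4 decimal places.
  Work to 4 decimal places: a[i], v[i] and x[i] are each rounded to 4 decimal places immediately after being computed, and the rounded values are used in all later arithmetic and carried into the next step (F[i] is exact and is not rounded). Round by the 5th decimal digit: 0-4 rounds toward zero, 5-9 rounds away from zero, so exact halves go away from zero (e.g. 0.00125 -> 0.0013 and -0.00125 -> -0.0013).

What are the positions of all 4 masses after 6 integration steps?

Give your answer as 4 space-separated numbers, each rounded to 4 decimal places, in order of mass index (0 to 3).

Step 0: x=[6.0000 13.0000 20.0000 23.0000] v=[0.0000 0.0000 0.0000 0.0000]
Step 1: x=[6.2500 13.0000 19.0000 23.7500] v=[1.0000 0.0000 -4.0000 3.0000]
Step 2: x=[6.6250 12.9063 17.6875 24.8125] v=[1.5000 -0.3750 -5.2500 4.2500]
Step 3: x=[6.9141 12.6250 16.9610 25.5938] v=[1.1563 -1.1251 -2.9062 3.1250]
Step 4: x=[6.9024 12.1719 17.3087 25.7169] v=[-0.0469 -1.8126 1.3906 0.4922]
Step 5: x=[6.4825 11.7022 18.4742 25.2379] v=[-1.6798 -1.8790 4.6620 -1.9160]
Step 6: x=[5.7469 11.4265 19.6376 24.5680] v=[-2.9426 -1.1029 4.6537 -2.6797]

Answer: 5.7469 11.4265 19.6376 24.5680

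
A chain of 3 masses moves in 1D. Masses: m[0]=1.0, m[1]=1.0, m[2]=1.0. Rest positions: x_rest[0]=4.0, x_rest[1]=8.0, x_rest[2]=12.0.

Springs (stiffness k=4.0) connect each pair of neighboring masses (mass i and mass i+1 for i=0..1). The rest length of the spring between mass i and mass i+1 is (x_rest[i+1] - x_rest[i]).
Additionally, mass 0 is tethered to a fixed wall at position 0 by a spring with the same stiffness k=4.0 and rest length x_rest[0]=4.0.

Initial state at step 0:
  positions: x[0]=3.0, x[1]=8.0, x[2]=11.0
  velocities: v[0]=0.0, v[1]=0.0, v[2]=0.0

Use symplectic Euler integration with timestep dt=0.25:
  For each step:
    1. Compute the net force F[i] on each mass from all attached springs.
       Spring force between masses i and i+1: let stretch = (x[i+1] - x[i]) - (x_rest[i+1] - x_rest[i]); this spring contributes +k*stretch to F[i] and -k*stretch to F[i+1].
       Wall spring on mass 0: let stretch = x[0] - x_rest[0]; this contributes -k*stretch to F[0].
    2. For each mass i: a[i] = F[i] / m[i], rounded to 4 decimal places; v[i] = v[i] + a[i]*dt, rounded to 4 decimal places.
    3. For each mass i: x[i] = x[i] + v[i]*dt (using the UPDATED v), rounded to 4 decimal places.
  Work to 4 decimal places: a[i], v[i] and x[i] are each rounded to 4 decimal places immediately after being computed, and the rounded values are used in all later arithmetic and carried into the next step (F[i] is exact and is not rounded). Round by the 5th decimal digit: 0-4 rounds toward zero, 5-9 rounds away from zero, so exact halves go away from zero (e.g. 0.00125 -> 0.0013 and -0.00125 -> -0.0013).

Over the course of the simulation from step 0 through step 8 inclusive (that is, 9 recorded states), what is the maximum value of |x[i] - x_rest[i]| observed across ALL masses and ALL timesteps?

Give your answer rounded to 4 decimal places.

Answer: 1.1719

Derivation:
Step 0: x=[3.0000 8.0000 11.0000] v=[0.0000 0.0000 0.0000]
Step 1: x=[3.5000 7.5000 11.2500] v=[2.0000 -2.0000 1.0000]
Step 2: x=[4.1250 6.9375 11.5625] v=[2.5000 -2.2500 1.2500]
Step 3: x=[4.4219 6.8281 11.7188] v=[1.1875 -0.4375 0.6250]
Step 4: x=[4.2149 7.3399 11.6524] v=[-0.8282 2.0470 -0.2657]
Step 5: x=[3.7354 8.1485 11.5079] v=[-1.9181 3.2345 -0.5782]
Step 6: x=[3.4253 8.6937 11.5235] v=[-1.2404 2.1808 0.0624]
Step 7: x=[3.5760 8.6293 11.8317] v=[0.6027 -0.2578 1.2326]
Step 8: x=[4.0960 8.1021 12.3393] v=[2.0800 -2.1087 2.0302]
Max displacement = 1.1719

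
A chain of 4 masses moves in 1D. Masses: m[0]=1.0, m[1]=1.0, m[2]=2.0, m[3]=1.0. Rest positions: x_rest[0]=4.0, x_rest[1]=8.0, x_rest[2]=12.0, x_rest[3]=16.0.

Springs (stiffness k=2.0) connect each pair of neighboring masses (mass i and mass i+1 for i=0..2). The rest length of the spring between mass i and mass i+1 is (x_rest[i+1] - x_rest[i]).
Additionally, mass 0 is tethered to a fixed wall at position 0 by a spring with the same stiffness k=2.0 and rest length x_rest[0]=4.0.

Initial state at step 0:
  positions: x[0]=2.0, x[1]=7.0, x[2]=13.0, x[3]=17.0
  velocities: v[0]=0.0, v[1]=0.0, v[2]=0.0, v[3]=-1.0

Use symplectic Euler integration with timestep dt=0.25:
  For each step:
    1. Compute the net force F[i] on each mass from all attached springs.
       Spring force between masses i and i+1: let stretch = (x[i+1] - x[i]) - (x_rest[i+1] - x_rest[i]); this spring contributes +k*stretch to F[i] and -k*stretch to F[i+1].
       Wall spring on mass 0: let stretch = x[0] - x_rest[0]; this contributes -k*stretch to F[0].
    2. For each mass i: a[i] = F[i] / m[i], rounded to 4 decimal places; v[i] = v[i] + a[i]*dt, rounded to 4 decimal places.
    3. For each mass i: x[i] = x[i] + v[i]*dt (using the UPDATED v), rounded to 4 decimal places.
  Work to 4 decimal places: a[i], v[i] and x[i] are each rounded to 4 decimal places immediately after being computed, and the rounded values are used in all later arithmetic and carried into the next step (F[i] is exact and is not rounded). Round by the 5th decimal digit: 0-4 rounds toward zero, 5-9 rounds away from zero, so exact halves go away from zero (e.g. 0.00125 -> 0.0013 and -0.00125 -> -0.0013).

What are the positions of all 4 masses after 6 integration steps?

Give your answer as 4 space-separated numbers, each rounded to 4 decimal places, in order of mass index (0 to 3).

Answer: 5.8018 9.1208 11.3443 15.5759

Derivation:
Step 0: x=[2.0000 7.0000 13.0000 17.0000] v=[0.0000 0.0000 0.0000 -1.0000]
Step 1: x=[2.3750 7.1250 12.8750 16.7500] v=[1.5000 0.5000 -0.5000 -1.0000]
Step 2: x=[3.0469 7.3750 12.6328 16.5156] v=[2.6875 1.0000 -0.9688 -0.9375]
Step 3: x=[3.8789 7.7412 12.3047 16.2959] v=[3.3281 1.4649 -1.3126 -0.8789]
Step 4: x=[4.7089 8.1951 11.9408 16.0773] v=[3.3198 1.8155 -1.4557 -0.8745]
Step 5: x=[5.3860 8.6814 11.6013 15.8416] v=[2.7085 1.9453 -1.3580 -0.9428]
Step 6: x=[5.8018 9.1208 11.3443 15.5759] v=[1.6632 1.7576 -1.0279 -1.0630]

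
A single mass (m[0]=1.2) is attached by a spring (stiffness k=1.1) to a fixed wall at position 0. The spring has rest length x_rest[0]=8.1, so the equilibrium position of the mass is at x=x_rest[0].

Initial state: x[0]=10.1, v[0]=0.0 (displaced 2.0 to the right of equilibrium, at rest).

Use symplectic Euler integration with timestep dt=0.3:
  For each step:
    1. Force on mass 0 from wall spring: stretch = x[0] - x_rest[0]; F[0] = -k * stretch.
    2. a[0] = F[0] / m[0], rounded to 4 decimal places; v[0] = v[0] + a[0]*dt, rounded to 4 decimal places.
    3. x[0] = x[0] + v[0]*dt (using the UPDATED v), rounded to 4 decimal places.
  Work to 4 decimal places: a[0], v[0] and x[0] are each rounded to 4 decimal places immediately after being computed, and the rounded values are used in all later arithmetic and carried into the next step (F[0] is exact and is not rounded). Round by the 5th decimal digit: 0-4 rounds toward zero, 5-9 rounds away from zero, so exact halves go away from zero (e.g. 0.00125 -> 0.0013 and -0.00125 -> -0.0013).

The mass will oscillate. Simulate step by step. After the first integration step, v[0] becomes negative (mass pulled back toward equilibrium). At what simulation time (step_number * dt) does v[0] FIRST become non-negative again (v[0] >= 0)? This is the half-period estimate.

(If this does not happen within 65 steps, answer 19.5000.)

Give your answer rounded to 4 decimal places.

Step 0: x=[10.1000] v=[0.0000]
Step 1: x=[9.9350] v=[-0.5500]
Step 2: x=[9.6186] v=[-1.0546]
Step 3: x=[9.1769] v=[-1.4722]
Step 4: x=[8.6464] v=[-1.7684]
Step 5: x=[8.0708] v=[-1.9187]
Step 6: x=[7.4976] v=[-1.9107]
Step 7: x=[6.9741] v=[-1.7450]
Step 8: x=[6.5435] v=[-1.4354]
Step 9: x=[6.2413] v=[-1.0074]
Step 10: x=[6.0924] v=[-0.4963]
Step 11: x=[6.1091] v=[0.0558]
First v>=0 after going negative at step 11, time=3.3000

Answer: 3.3000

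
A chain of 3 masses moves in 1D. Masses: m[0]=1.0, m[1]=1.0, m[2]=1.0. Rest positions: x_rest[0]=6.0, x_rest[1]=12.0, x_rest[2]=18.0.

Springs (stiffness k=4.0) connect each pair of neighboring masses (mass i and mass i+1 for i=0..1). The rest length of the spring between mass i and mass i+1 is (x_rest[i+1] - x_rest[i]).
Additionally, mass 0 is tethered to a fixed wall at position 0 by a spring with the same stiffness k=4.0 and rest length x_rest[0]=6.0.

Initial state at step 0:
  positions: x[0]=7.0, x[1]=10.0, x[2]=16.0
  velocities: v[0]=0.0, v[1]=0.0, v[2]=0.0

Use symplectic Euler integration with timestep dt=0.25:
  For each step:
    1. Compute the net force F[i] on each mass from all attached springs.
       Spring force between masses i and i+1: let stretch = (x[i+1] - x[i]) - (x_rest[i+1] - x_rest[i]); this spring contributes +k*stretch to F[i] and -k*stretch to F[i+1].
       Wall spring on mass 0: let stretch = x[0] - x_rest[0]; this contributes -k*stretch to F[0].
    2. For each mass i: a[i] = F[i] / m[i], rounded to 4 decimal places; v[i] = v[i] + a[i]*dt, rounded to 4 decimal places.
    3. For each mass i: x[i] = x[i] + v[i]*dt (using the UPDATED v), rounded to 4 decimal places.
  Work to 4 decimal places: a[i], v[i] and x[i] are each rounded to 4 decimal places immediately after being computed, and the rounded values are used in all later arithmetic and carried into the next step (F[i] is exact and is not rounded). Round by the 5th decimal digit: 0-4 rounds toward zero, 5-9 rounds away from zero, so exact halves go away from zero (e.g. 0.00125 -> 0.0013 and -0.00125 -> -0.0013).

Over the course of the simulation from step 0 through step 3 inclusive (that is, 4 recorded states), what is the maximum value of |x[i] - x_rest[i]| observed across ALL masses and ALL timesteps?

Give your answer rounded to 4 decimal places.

Step 0: x=[7.0000 10.0000 16.0000] v=[0.0000 0.0000 0.0000]
Step 1: x=[6.0000 10.7500 16.0000] v=[-4.0000 3.0000 0.0000]
Step 2: x=[4.6875 11.6250 16.1875] v=[-5.2500 3.5000 0.7500]
Step 3: x=[3.9375 11.9063 16.7344] v=[-3.0000 1.1250 2.1875]
Max displacement = 2.0625

Answer: 2.0625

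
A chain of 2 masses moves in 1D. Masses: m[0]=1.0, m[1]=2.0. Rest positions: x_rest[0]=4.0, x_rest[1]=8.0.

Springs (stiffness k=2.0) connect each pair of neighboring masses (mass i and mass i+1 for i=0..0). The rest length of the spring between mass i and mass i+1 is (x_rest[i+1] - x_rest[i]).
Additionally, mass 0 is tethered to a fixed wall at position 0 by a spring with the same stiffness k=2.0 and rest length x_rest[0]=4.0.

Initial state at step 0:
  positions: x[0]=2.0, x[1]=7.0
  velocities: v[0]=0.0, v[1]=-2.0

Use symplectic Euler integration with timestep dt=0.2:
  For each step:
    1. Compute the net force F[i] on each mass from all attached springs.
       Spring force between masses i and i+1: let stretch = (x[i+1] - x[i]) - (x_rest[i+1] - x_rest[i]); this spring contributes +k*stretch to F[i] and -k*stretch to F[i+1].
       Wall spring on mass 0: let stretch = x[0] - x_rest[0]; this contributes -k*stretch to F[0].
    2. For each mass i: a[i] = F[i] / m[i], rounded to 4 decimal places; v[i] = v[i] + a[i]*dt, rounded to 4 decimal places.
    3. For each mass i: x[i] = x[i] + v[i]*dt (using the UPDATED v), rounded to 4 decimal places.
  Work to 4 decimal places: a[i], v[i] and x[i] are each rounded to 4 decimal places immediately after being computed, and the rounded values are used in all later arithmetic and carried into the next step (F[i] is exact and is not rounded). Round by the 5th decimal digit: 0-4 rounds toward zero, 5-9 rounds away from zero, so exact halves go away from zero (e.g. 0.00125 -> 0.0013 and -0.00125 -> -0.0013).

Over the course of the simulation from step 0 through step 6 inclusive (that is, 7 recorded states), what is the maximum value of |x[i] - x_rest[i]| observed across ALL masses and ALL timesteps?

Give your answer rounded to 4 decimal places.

Answer: 3.1530

Derivation:
Step 0: x=[2.0000 7.0000] v=[0.0000 -2.0000]
Step 1: x=[2.2400 6.5600] v=[1.2000 -2.2000]
Step 2: x=[2.6464 6.1072] v=[2.0320 -2.2640]
Step 3: x=[3.1180 5.6760] v=[2.3578 -2.1562]
Step 4: x=[3.5448 5.3024] v=[2.1338 -1.8678]
Step 5: x=[3.8286 5.0185] v=[1.4189 -1.4193]
Step 6: x=[3.9013 4.8470] v=[0.3634 -0.8573]
Max displacement = 3.1530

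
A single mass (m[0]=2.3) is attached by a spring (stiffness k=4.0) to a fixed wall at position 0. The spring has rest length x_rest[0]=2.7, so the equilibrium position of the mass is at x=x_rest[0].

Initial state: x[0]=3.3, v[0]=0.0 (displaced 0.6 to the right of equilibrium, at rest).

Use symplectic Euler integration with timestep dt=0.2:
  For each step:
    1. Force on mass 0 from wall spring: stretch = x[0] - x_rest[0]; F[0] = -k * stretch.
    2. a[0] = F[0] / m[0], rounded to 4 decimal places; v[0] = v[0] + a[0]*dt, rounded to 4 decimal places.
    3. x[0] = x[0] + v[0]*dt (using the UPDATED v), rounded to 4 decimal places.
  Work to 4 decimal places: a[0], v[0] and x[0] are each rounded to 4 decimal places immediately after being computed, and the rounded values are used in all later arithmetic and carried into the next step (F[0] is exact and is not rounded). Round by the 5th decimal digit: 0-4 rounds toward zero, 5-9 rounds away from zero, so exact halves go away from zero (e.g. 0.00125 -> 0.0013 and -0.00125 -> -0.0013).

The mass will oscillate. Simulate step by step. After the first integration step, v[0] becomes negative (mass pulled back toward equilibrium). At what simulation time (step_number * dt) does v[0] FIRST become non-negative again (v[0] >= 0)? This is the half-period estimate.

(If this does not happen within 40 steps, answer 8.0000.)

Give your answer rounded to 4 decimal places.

Step 0: x=[3.3000] v=[0.0000]
Step 1: x=[3.2583] v=[-0.2087]
Step 2: x=[3.1777] v=[-0.4029]
Step 3: x=[3.0639] v=[-0.5691]
Step 4: x=[2.9248] v=[-0.6957]
Step 5: x=[2.7700] v=[-0.7739]
Step 6: x=[2.6104] v=[-0.7982]
Step 7: x=[2.4570] v=[-0.7670]
Step 8: x=[2.3205] v=[-0.6825]
Step 9: x=[2.2104] v=[-0.5505]
Step 10: x=[2.1344] v=[-0.3802]
Step 11: x=[2.0977] v=[-0.1835]
Step 12: x=[2.1029] v=[0.0260]
First v>=0 after going negative at step 12, time=2.4000

Answer: 2.4000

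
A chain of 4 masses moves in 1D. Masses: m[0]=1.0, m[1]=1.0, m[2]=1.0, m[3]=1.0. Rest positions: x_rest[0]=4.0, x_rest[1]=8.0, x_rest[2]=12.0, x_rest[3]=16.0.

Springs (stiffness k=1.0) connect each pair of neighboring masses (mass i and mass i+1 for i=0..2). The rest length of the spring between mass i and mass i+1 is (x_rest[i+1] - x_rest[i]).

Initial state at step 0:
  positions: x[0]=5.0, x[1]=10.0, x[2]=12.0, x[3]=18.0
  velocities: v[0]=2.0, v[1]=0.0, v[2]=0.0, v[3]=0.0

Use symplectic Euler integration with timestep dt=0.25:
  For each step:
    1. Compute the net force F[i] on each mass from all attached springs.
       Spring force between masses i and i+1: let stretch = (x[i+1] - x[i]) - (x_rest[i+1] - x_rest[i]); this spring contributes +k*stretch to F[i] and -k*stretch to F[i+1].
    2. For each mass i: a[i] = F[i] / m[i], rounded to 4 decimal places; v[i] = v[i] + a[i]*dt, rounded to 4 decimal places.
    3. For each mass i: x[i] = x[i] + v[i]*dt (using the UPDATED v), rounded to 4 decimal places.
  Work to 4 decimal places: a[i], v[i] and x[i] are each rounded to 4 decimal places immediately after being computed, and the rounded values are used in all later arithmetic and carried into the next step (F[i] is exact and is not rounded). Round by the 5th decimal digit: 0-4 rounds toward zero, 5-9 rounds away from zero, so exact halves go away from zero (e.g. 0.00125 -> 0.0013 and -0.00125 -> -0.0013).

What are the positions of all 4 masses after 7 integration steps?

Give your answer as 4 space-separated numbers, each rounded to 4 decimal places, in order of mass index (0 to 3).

Step 0: x=[5.0000 10.0000 12.0000 18.0000] v=[2.0000 0.0000 0.0000 0.0000]
Step 1: x=[5.5625 9.8125 12.2500 17.8750] v=[2.2500 -0.7500 1.0000 -0.5000]
Step 2: x=[6.1406 9.5117 12.6992 17.6484] v=[2.3125 -1.2031 1.7969 -0.9063]
Step 3: x=[6.6794 9.1995 13.2585 17.3625] v=[2.1553 -1.2490 2.2373 -1.1436]
Step 4: x=[7.1257 8.9834 13.8207 17.0701] v=[1.7853 -0.8643 2.2486 -1.1696]
Step 5: x=[7.4381 8.9536 14.2836 16.8246] v=[1.2497 -0.1194 1.8516 -0.9820]
Step 6: x=[7.5953 9.1622 14.5722 16.6703] v=[0.6286 0.8342 1.1544 -0.6173]
Step 7: x=[7.6004 9.6110 14.6538 16.6349] v=[0.0203 1.7950 0.3264 -0.1418]

Answer: 7.6004 9.6110 14.6538 16.6349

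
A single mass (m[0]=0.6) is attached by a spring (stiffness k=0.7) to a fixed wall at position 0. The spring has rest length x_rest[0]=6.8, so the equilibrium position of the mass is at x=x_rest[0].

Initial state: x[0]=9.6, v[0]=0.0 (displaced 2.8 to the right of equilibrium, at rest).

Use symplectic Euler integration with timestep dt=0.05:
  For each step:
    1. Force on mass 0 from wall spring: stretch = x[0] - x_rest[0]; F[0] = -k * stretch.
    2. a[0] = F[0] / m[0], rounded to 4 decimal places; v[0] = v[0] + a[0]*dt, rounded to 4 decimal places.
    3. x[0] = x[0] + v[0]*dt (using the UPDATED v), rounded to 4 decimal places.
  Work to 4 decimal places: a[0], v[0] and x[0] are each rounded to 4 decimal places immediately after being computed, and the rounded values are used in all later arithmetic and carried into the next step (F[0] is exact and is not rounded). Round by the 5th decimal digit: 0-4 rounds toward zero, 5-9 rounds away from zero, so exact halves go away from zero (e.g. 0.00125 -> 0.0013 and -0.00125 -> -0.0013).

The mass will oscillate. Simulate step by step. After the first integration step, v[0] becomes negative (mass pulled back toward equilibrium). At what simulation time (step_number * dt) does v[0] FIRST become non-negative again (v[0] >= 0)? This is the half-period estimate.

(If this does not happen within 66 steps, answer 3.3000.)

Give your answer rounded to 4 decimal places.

Step 0: x=[9.6000] v=[0.0000]
Step 1: x=[9.5918] v=[-0.1633]
Step 2: x=[9.5755] v=[-0.3262]
Step 3: x=[9.5511] v=[-0.4881]
Step 4: x=[9.5187] v=[-0.6486]
Step 5: x=[9.4783] v=[-0.8072]
Step 6: x=[9.4301] v=[-0.9634]
Step 7: x=[9.3743] v=[-1.1168]
Step 8: x=[9.3110] v=[-1.2670]
Step 9: x=[9.2403] v=[-1.4135]
Step 10: x=[9.1625] v=[-1.5559]
Step 11: x=[9.0778] v=[-1.6937]
Step 12: x=[8.9865] v=[-1.8266]
Step 13: x=[8.8888] v=[-1.9541]
Step 14: x=[8.7850] v=[-2.0759]
Step 15: x=[8.6754] v=[-2.1917]
Step 16: x=[8.5603] v=[-2.3011]
Step 17: x=[8.4401] v=[-2.4038]
Step 18: x=[8.3151] v=[-2.4995]
Step 19: x=[8.1857] v=[-2.5879]
Step 20: x=[8.0523] v=[-2.6687]
Step 21: x=[7.9152] v=[-2.7418]
Step 22: x=[7.7749] v=[-2.8069]
Step 23: x=[7.6317] v=[-2.8638]
Step 24: x=[7.4861] v=[-2.9123]
Step 25: x=[7.3385] v=[-2.9523]
Step 26: x=[7.1893] v=[-2.9837]
Step 27: x=[7.0390] v=[-3.0064]
Step 28: x=[6.8880] v=[-3.0203]
Step 29: x=[6.7367] v=[-3.0254]
Step 30: x=[6.5856] v=[-3.0217]
Step 31: x=[6.4351] v=[-3.0092]
Step 32: x=[6.2857] v=[-2.9879]
Step 33: x=[6.1378] v=[-2.9579]
Step 34: x=[5.9918] v=[-2.9193]
Step 35: x=[5.8482] v=[-2.8722]
Step 36: x=[5.7074] v=[-2.8167]
Step 37: x=[5.5698] v=[-2.7530]
Step 38: x=[5.4357] v=[-2.6812]
Step 39: x=[5.3056] v=[-2.6016]
Step 40: x=[5.1799] v=[-2.5144]
Step 41: x=[5.0589] v=[-2.4199]
Step 42: x=[4.9430] v=[-2.3183]
Step 43: x=[4.8325] v=[-2.2100]
Step 44: x=[4.7277] v=[-2.0952]
Step 45: x=[4.6290] v=[-1.9743]
Step 46: x=[4.5366] v=[-1.8477]
Step 47: x=[4.4508] v=[-1.7157]
Step 48: x=[4.3719] v=[-1.5787]
Step 49: x=[4.3000] v=[-1.4371]
Step 50: x=[4.2354] v=[-1.2913]
Step 51: x=[4.1783] v=[-1.1417]
Step 52: x=[4.1289] v=[-0.9888]
Step 53: x=[4.0873] v=[-0.8330]
Step 54: x=[4.0536] v=[-0.6748]
Step 55: x=[4.0279] v=[-0.5146]
Step 56: x=[4.0103] v=[-0.3529]
Step 57: x=[4.0008] v=[-0.1902]
Step 58: x=[3.9995] v=[-0.0269]
Step 59: x=[4.0063] v=[0.1365]
First v>=0 after going negative at step 59, time=2.9500

Answer: 2.9500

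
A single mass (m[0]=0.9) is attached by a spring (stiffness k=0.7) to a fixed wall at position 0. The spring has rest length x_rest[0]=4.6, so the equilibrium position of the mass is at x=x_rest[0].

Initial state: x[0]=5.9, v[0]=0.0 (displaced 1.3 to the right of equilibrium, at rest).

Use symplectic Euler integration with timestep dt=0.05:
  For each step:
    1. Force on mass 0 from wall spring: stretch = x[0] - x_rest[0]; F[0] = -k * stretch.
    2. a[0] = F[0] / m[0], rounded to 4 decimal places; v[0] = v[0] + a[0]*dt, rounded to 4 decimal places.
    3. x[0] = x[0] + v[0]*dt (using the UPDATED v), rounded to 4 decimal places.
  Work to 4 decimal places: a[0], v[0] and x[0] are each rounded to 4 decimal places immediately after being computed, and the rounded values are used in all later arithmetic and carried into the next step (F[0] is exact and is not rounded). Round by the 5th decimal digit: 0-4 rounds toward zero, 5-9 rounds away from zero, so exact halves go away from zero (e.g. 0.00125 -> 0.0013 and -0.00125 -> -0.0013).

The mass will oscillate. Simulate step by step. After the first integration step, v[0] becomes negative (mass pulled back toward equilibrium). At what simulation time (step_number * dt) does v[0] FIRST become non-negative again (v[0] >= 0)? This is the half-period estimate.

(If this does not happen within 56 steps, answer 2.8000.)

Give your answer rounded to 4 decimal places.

Answer: 2.8000

Derivation:
Step 0: x=[5.9000] v=[0.0000]
Step 1: x=[5.8975] v=[-0.0506]
Step 2: x=[5.8924] v=[-0.1011]
Step 3: x=[5.8848] v=[-0.1514]
Step 4: x=[5.8747] v=[-0.2014]
Step 5: x=[5.8622] v=[-0.2510]
Step 6: x=[5.8472] v=[-0.3001]
Step 7: x=[5.8298] v=[-0.3486]
Step 8: x=[5.8100] v=[-0.3964]
Step 9: x=[5.7878] v=[-0.4435]
Step 10: x=[5.7633] v=[-0.4897]
Step 11: x=[5.7366] v=[-0.5349]
Step 12: x=[5.7076] v=[-0.5791]
Step 13: x=[5.6765] v=[-0.6222]
Step 14: x=[5.6433] v=[-0.6641]
Step 15: x=[5.6081] v=[-0.7047]
Step 16: x=[5.5709] v=[-0.7439]
Step 17: x=[5.5318] v=[-0.7817]
Step 18: x=[5.4909] v=[-0.8179]
Step 19: x=[5.4483] v=[-0.8525]
Step 20: x=[5.4040] v=[-0.8855]
Step 21: x=[5.3582] v=[-0.9168]
Step 22: x=[5.3109] v=[-0.9463]
Step 23: x=[5.2622] v=[-0.9739]
Step 24: x=[5.2122] v=[-0.9997]
Step 25: x=[5.1610] v=[-1.0235]
Step 26: x=[5.1087] v=[-1.0453]
Step 27: x=[5.0554] v=[-1.0651]
Step 28: x=[5.0013] v=[-1.0828]
Step 29: x=[4.9464] v=[-1.0984]
Step 30: x=[4.8908] v=[-1.1119]
Step 31: x=[4.8346] v=[-1.1232]
Step 32: x=[4.7780] v=[-1.1323]
Step 33: x=[4.7210] v=[-1.1392]
Step 34: x=[4.6638] v=[-1.1439]
Step 35: x=[4.6065] v=[-1.1464]
Step 36: x=[4.5492] v=[-1.1467]
Step 37: x=[4.4920] v=[-1.1447]
Step 38: x=[4.4350] v=[-1.1405]
Step 39: x=[4.3783] v=[-1.1341]
Step 40: x=[4.3220] v=[-1.1255]
Step 41: x=[4.2663] v=[-1.1147]
Step 42: x=[4.2112] v=[-1.1017]
Step 43: x=[4.1569] v=[-1.0866]
Step 44: x=[4.1034] v=[-1.0694]
Step 45: x=[4.0509] v=[-1.0501]
Step 46: x=[3.9995] v=[-1.0287]
Step 47: x=[3.9492] v=[-1.0053]
Step 48: x=[3.9002] v=[-0.9800]
Step 49: x=[3.8526] v=[-0.9528]
Step 50: x=[3.8064] v=[-0.9237]
Step 51: x=[3.7618] v=[-0.8928]
Step 52: x=[3.7188] v=[-0.8602]
Step 53: x=[3.6775] v=[-0.8259]
Step 54: x=[3.6380] v=[-0.7900]
Step 55: x=[3.6004] v=[-0.7526]
Step 56: x=[3.5647] v=[-0.7137]
v[0] did not become non-negative within 56 steps; using fallback time=2.8000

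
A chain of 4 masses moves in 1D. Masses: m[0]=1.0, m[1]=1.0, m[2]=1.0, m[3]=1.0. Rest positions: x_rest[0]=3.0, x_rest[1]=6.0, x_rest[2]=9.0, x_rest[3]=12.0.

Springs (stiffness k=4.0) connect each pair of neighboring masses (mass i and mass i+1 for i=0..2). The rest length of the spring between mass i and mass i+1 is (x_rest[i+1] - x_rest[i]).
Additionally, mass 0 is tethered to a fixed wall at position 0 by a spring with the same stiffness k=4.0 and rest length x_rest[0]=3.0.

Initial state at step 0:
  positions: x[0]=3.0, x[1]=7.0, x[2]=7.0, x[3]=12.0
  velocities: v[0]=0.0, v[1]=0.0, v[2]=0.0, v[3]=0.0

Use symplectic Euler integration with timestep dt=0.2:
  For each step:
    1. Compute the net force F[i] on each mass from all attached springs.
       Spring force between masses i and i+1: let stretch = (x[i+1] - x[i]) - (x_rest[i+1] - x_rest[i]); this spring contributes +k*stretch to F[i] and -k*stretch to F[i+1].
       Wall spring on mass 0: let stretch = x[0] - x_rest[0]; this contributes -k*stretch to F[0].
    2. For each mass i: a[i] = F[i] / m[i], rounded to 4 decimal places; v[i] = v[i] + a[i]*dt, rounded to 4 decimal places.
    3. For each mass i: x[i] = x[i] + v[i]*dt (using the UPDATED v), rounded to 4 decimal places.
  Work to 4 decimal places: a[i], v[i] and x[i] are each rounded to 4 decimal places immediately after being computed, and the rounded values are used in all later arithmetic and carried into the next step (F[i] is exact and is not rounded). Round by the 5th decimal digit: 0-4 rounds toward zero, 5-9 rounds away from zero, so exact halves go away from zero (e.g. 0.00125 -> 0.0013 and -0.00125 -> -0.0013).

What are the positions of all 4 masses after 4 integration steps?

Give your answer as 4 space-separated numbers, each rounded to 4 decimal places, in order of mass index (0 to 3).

Step 0: x=[3.0000 7.0000 7.0000 12.0000] v=[0.0000 0.0000 0.0000 0.0000]
Step 1: x=[3.1600 6.3600 7.8000 11.6800] v=[0.8000 -3.2000 4.0000 -1.6000]
Step 2: x=[3.3264 5.4384 8.9904 11.2192] v=[0.8320 -4.6080 5.9520 -2.3040]
Step 3: x=[3.2985 4.7472 9.9691 10.8818] v=[-0.1395 -3.4560 4.8934 -1.6870]
Step 4: x=[2.9746 4.6597 10.2583 10.8784] v=[-1.6193 -0.4374 1.4460 -0.0172]

Answer: 2.9746 4.6597 10.2583 10.8784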